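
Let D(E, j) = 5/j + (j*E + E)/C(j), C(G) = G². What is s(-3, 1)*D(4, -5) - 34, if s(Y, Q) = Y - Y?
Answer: -34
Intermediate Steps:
s(Y, Q) = 0
D(E, j) = 5/j + (E + E*j)/j² (D(E, j) = 5/j + (j*E + E)/(j²) = 5/j + (E*j + E)/j² = 5/j + (E + E*j)/j²)
s(-3, 1)*D(4, -5) - 34 = 0*((4 - 5*(5 + 4))/(-5)²) - 34 = 0*((4 - 5*9)/25) - 34 = 0*((4 - 45)/25) - 34 = 0*((1/25)*(-41)) - 34 = 0*(-41/25) - 34 = 0 - 34 = -34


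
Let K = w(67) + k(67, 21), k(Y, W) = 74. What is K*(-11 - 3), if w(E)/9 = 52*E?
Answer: -440020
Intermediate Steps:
w(E) = 468*E (w(E) = 9*(52*E) = 468*E)
K = 31430 (K = 468*67 + 74 = 31356 + 74 = 31430)
K*(-11 - 3) = 31430*(-11 - 3) = 31430*(-14) = -440020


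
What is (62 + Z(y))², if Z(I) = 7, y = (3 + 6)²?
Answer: 4761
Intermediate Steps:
y = 81 (y = 9² = 81)
(62 + Z(y))² = (62 + 7)² = 69² = 4761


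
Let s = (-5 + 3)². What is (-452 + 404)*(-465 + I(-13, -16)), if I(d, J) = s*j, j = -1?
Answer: 22512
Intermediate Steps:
s = 4 (s = (-2)² = 4)
I(d, J) = -4 (I(d, J) = 4*(-1) = -4)
(-452 + 404)*(-465 + I(-13, -16)) = (-452 + 404)*(-465 - 4) = -48*(-469) = 22512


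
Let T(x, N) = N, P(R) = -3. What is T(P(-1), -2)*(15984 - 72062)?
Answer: 112156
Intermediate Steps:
T(P(-1), -2)*(15984 - 72062) = -2*(15984 - 72062) = -2*(-56078) = 112156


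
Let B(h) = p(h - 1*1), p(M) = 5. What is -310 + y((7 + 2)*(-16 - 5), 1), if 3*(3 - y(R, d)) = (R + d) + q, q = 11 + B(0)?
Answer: -749/3 ≈ -249.67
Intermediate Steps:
B(h) = 5
q = 16 (q = 11 + 5 = 16)
y(R, d) = -7/3 - R/3 - d/3 (y(R, d) = 3 - ((R + d) + 16)/3 = 3 - (16 + R + d)/3 = 3 + (-16/3 - R/3 - d/3) = -7/3 - R/3 - d/3)
-310 + y((7 + 2)*(-16 - 5), 1) = -310 + (-7/3 - (7 + 2)*(-16 - 5)/3 - ⅓*1) = -310 + (-7/3 - 3*(-21) - ⅓) = -310 + (-7/3 - ⅓*(-189) - ⅓) = -310 + (-7/3 + 63 - ⅓) = -310 + 181/3 = -749/3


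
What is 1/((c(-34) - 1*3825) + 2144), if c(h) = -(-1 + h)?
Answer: -1/1646 ≈ -0.00060753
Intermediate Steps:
c(h) = 1 - h
1/((c(-34) - 1*3825) + 2144) = 1/(((1 - 1*(-34)) - 1*3825) + 2144) = 1/(((1 + 34) - 3825) + 2144) = 1/((35 - 3825) + 2144) = 1/(-3790 + 2144) = 1/(-1646) = -1/1646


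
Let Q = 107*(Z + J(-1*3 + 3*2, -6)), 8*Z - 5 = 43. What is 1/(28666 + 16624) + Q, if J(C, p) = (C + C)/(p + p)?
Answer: 13326583/22645 ≈ 588.50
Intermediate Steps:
J(C, p) = C/p (J(C, p) = (2*C)/((2*p)) = (2*C)*(1/(2*p)) = C/p)
Z = 6 (Z = 5/8 + (⅛)*43 = 5/8 + 43/8 = 6)
Q = 1177/2 (Q = 107*(6 + (-1*3 + 3*2)/(-6)) = 107*(6 + (-3 + 6)*(-⅙)) = 107*(6 + 3*(-⅙)) = 107*(6 - ½) = 107*(11/2) = 1177/2 ≈ 588.50)
1/(28666 + 16624) + Q = 1/(28666 + 16624) + 1177/2 = 1/45290 + 1177/2 = 13326583/22645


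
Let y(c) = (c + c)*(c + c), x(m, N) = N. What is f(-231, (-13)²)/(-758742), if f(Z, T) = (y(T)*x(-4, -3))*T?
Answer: 9653618/126457 ≈ 76.339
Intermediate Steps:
y(c) = 4*c² (y(c) = (2*c)*(2*c) = 4*c²)
f(Z, T) = -12*T³ (f(Z, T) = ((4*T²)*(-3))*T = (-12*T²)*T = -12*T³)
f(-231, (-13)²)/(-758742) = -12*((-13)²)³/(-758742) = -12*169³*(-1/758742) = -12*4826809*(-1/758742) = -57921708*(-1/758742) = 9653618/126457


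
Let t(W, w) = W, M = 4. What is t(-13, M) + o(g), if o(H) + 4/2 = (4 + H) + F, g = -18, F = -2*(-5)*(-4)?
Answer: -69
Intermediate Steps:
F = -40 (F = 10*(-4) = -40)
o(H) = -38 + H (o(H) = -2 + ((4 + H) - 40) = -2 + (-36 + H) = -38 + H)
t(-13, M) + o(g) = -13 + (-38 - 18) = -13 - 56 = -69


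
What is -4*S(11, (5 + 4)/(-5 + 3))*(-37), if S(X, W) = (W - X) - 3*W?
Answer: -296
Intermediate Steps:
S(X, W) = -X - 2*W
-4*S(11, (5 + 4)/(-5 + 3))*(-37) = -4*(-1*11 - 2*(5 + 4)/(-5 + 3))*(-37) = -4*(-11 - 18/(-2))*(-37) = -4*(-11 - 18*(-1)/2)*(-37) = -4*(-11 - 2*(-9/2))*(-37) = -4*(-11 + 9)*(-37) = -4*(-2)*(-37) = 8*(-37) = -296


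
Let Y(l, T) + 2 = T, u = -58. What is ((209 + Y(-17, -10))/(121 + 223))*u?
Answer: -5713/172 ≈ -33.215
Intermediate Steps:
Y(l, T) = -2 + T
((209 + Y(-17, -10))/(121 + 223))*u = ((209 + (-2 - 10))/(121 + 223))*(-58) = ((209 - 12)/344)*(-58) = (197*(1/344))*(-58) = (197/344)*(-58) = -5713/172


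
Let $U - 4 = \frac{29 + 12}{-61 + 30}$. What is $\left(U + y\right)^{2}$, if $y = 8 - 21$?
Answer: $\frac{102400}{961} \approx 106.56$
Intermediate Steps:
$U = \frac{83}{31}$ ($U = 4 + \frac{29 + 12}{-61 + 30} = 4 + \frac{41}{-31} = 4 + 41 \left(- \frac{1}{31}\right) = 4 - \frac{41}{31} = \frac{83}{31} \approx 2.6774$)
$y = -13$
$\left(U + y\right)^{2} = \left(\frac{83}{31} - 13\right)^{2} = \left(- \frac{320}{31}\right)^{2} = \frac{102400}{961}$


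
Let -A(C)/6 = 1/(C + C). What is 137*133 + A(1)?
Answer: 18218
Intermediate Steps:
A(C) = -3/C (A(C) = -6/(C + C) = -6*1/(2*C) = -3/C)
137*133 + A(1) = 137*133 - 3/1 = 18221 - 3*1 = 18221 - 3 = 18218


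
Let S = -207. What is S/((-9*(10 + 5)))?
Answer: 23/15 ≈ 1.5333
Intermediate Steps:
S/((-9*(10 + 5))) = -207*(-1/(9*(10 + 5))) = -207/((-9*15)) = -207/(-135) = -207*(-1/135) = 23/15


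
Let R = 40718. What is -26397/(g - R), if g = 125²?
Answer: 26397/25093 ≈ 1.0520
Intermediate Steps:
g = 15625
-26397/(g - R) = -26397/(15625 - 1*40718) = -26397/(15625 - 40718) = -26397/(-25093) = -26397*(-1/25093) = 26397/25093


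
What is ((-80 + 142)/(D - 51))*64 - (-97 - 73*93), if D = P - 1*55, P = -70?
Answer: 75498/11 ≈ 6863.5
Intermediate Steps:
D = -125 (D = -70 - 1*55 = -70 - 55 = -125)
((-80 + 142)/(D - 51))*64 - (-97 - 73*93) = ((-80 + 142)/(-125 - 51))*64 - (-97 - 73*93) = (62/(-176))*64 - (-97 - 6789) = (62*(-1/176))*64 - 1*(-6886) = -31/88*64 + 6886 = -248/11 + 6886 = 75498/11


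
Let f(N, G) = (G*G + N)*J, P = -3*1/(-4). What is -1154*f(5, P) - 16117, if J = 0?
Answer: -16117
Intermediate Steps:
P = 3/4 (P = -3*(-1/4) = 3/4 ≈ 0.75000)
f(N, G) = 0 (f(N, G) = (G*G + N)*0 = (G**2 + N)*0 = (N + G**2)*0 = 0)
-1154*f(5, P) - 16117 = -1154*0 - 16117 = 0 - 16117 = -16117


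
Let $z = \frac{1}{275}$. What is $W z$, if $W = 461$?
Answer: $\frac{461}{275} \approx 1.6764$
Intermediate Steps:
$z = \frac{1}{275} \approx 0.0036364$
$W z = 461 \cdot \frac{1}{275} = \frac{461}{275}$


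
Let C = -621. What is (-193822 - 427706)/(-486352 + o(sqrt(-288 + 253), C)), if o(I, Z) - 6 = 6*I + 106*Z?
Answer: 85797589704/76223479711 + 932292*I*sqrt(35)/76223479711 ≈ 1.1256 + 7.236e-5*I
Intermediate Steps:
o(I, Z) = 6 + 6*I + 106*Z (o(I, Z) = 6 + (6*I + 106*Z) = 6 + 6*I + 106*Z)
(-193822 - 427706)/(-486352 + o(sqrt(-288 + 253), C)) = (-193822 - 427706)/(-486352 + (6 + 6*sqrt(-288 + 253) + 106*(-621))) = -621528/(-486352 + (6 + 6*sqrt(-35) - 65826)) = -621528/(-486352 + (6 + 6*(I*sqrt(35)) - 65826)) = -621528/(-486352 + (6 + 6*I*sqrt(35) - 65826)) = -621528/(-486352 + (-65820 + 6*I*sqrt(35))) = -621528/(-552172 + 6*I*sqrt(35))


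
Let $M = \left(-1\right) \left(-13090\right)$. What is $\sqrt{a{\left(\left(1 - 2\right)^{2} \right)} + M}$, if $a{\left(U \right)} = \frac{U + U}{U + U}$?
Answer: $\sqrt{13091} \approx 114.42$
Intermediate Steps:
$M = 13090$
$a{\left(U \right)} = 1$ ($a{\left(U \right)} = \frac{2 U}{2 U} = 2 U \frac{1}{2 U} = 1$)
$\sqrt{a{\left(\left(1 - 2\right)^{2} \right)} + M} = \sqrt{1 + 13090} = \sqrt{13091}$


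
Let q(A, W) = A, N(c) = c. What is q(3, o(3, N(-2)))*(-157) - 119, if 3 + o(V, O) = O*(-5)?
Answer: -590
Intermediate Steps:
o(V, O) = -3 - 5*O (o(V, O) = -3 + O*(-5) = -3 - 5*O)
q(3, o(3, N(-2)))*(-157) - 119 = 3*(-157) - 119 = -471 - 119 = -590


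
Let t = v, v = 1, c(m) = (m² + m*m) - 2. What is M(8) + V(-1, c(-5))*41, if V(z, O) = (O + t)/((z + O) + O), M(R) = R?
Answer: 2769/95 ≈ 29.147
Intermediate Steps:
c(m) = -2 + 2*m² (c(m) = (m² + m²) - 2 = 2*m² - 2 = -2 + 2*m²)
t = 1
V(z, O) = (1 + O)/(z + 2*O) (V(z, O) = (O + 1)/((z + O) + O) = (1 + O)/((O + z) + O) = (1 + O)/(z + 2*O))
M(8) + V(-1, c(-5))*41 = 8 + ((1 + (-2 + 2*(-5)²))/(-1 + 2*(-2 + 2*(-5)²)))*41 = 8 + ((1 + (-2 + 2*25))/(-1 + 2*(-2 + 2*25)))*41 = 8 + ((1 + (-2 + 50))/(-1 + 2*(-2 + 50)))*41 = 8 + ((1 + 48)/(-1 + 2*48))*41 = 8 + (49/(-1 + 96))*41 = 8 + (49/95)*41 = 8 + 2009/95 = 2769/95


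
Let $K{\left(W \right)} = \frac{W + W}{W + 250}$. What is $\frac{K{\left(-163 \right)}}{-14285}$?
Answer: $\frac{326}{1242795} \approx 0.00026231$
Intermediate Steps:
$K{\left(W \right)} = \frac{2 W}{250 + W}$
$\frac{K{\left(-163 \right)}}{-14285} = \frac{2 \left(-163\right) \frac{1}{250 - 163}}{-14285} = 2 \left(-163\right) \frac{1}{87} \left(- \frac{1}{14285}\right) = \left(- \frac{326}{87}\right) \left(- \frac{1}{14285}\right) = \frac{326}{1242795}$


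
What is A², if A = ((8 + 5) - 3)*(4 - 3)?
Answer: 100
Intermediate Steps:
A = 10 (A = (13 - 3)*1 = 10*1 = 10)
A² = 10² = 100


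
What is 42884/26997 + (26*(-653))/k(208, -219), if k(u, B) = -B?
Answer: -49884830/656927 ≈ -75.937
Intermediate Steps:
42884/26997 + (26*(-653))/k(208, -219) = 42884/26997 + (26*(-653))/((-1*(-219))) = 42884*(1/26997) - 16978/219 = 42884/26997 - 16978*1/219 = 42884/26997 - 16978/219 = -49884830/656927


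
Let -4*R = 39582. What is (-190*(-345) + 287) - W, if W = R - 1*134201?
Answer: 419867/2 ≈ 2.0993e+5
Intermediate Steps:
R = -19791/2 (R = -¼*39582 = -19791/2 ≈ -9895.5)
W = -288193/2 (W = -19791/2 - 1*134201 = -19791/2 - 134201 = -288193/2 ≈ -1.4410e+5)
(-190*(-345) + 287) - W = (-190*(-345) + 287) - 1*(-288193/2) = (65550 + 287) + 288193/2 = 65837 + 288193/2 = 419867/2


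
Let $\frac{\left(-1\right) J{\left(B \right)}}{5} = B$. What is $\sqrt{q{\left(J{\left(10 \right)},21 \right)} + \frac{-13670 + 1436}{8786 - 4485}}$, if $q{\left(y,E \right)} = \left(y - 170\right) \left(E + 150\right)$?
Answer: $\frac{i \sqrt{695969988054}}{4301} \approx 193.97 i$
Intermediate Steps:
$J{\left(B \right)} = - 5 B$
$q{\left(y,E \right)} = \left(-170 + y\right) \left(150 + E\right)$
$\sqrt{q{\left(J{\left(10 \right)},21 \right)} + \frac{-13670 + 1436}{8786 - 4485}} = \sqrt{\left(-25500 - 3570 + 150 \left(\left(-5\right) 10\right) + 21 \left(\left(-5\right) 10\right)\right) + \frac{-13670 + 1436}{8786 - 4485}} = \sqrt{\left(-25500 - 3570 + 150 \left(-50\right) + 21 \left(-50\right)\right) - \frac{12234}{4301}} = \sqrt{\left(-25500 - 3570 - 7500 - 1050\right) - \frac{12234}{4301}} = \sqrt{-37620 - \frac{12234}{4301}} = \sqrt{- \frac{161815854}{4301}} = \frac{i \sqrt{695969988054}}{4301}$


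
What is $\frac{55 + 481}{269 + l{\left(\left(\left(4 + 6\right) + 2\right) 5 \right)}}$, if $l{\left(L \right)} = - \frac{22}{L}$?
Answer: $\frac{16080}{8059} \approx 1.9953$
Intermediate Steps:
$\frac{55 + 481}{269 + l{\left(\left(\left(4 + 6\right) + 2\right) 5 \right)}} = \frac{55 + 481}{269 - \frac{22}{\left(\left(4 + 6\right) + 2\right) 5}} = \frac{536}{269 - \frac{22}{\left(10 + 2\right) 5}} = \frac{536}{269 - \frac{22}{12 \cdot 5}} = \frac{536}{269 - \frac{22}{60}} = \frac{536}{269 - \frac{11}{30}} = \frac{536}{\frac{8059}{30}} = 536 \cdot \frac{30}{8059} = \frac{16080}{8059}$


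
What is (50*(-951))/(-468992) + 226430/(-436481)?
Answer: -42719593505/102353048576 ≈ -0.41738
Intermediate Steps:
(50*(-951))/(-468992) + 226430/(-436481) = -47550*(-1/468992) + 226430*(-1/436481) = 23775/234496 - 226430/436481 = -42719593505/102353048576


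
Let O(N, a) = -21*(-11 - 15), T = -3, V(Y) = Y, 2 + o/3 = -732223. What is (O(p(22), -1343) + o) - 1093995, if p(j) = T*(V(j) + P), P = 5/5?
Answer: -3290124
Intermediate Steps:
o = -2196675 (o = -6 + 3*(-732223) = -6 - 2196669 = -2196675)
P = 1 (P = 5*(1/5) = 1)
p(j) = -3 - 3*j (p(j) = -3*(j + 1) = -3*(1 + j) = -3 - 3*j)
O(N, a) = 546 (O(N, a) = -21*(-26) = 546)
(O(p(22), -1343) + o) - 1093995 = (546 - 2196675) - 1093995 = -2196129 - 1093995 = -3290124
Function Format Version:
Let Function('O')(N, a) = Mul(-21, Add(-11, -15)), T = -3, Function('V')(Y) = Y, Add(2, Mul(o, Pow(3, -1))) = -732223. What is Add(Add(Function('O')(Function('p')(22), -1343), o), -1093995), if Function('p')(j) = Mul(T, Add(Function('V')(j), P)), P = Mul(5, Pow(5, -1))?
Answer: -3290124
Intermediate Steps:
o = -2196675 (o = Add(-6, Mul(3, -732223)) = Add(-6, -2196669) = -2196675)
P = 1 (P = Mul(5, Rational(1, 5)) = 1)
Function('p')(j) = Add(-3, Mul(-3, j)) (Function('p')(j) = Mul(-3, Add(j, 1)) = Mul(-3, Add(1, j)) = Add(-3, Mul(-3, j)))
Function('O')(N, a) = 546 (Function('O')(N, a) = Mul(-21, -26) = 546)
Add(Add(Function('O')(Function('p')(22), -1343), o), -1093995) = Add(Add(546, -2196675), -1093995) = Add(-2196129, -1093995) = -3290124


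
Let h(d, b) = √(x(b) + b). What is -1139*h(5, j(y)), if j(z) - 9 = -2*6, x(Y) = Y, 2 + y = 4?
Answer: -1139*I*√6 ≈ -2790.0*I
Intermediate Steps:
y = 2 (y = -2 + 4 = 2)
j(z) = -3 (j(z) = 9 - 2*6 = 9 - 12 = -3)
h(d, b) = √2*√b (h(d, b) = √(b + b) = √(2*b) = √2*√b)
-1139*h(5, j(y)) = -1139*√2*√(-3) = -1139*√2*I*√3 = -1139*I*√6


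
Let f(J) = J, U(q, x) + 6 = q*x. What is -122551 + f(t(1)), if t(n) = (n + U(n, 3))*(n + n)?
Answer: -122555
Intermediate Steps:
U(q, x) = -6 + q*x
t(n) = 2*n*(-6 + 4*n) (t(n) = (n + (-6 + n*3))*(n + n) = (n + (-6 + 3*n))*(2*n) = (-6 + 4*n)*(2*n) = 2*n*(-6 + 4*n))
-122551 + f(t(1)) = -122551 + 4*1*(-3 + 2*1) = -122551 + 4*1*(-3 + 2) = -122551 + 4*1*(-1) = -122551 - 4 = -122555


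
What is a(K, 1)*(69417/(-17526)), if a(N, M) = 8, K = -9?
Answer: -92556/2921 ≈ -31.686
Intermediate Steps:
a(K, 1)*(69417/(-17526)) = 8*(69417/(-17526)) = 8*(69417*(-1/17526)) = 8*(-23139/5842) = -92556/2921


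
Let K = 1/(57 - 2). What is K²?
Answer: 1/3025 ≈ 0.00033058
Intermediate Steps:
K = 1/55 ≈ 0.018182
K² = (1/55)² = 1/3025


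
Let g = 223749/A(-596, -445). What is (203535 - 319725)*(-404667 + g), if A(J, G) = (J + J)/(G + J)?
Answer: 14491237423725/596 ≈ 2.4314e+10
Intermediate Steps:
A(J, G) = 2*J/(G + J) (A(J, G) = (2*J)/(G + J) = 2*J/(G + J))
g = 232922709/1192 (g = 223749/((2*(-596)/(-445 - 596))) = 223749/((2*(-596)/(-1041))) = 223749/((2*(-596)*(-1/1041))) = 223749/(1192/1041) = 223749*(1041/1192) = 232922709/1192 ≈ 1.9541e+5)
(203535 - 319725)*(-404667 + g) = (203535 - 319725)*(-404667 + 232922709/1192) = -116190*(-249440355/1192) = 14491237423725/596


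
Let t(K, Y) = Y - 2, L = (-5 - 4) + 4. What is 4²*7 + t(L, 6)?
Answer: 116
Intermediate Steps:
L = -5 (L = -9 + 4 = -5)
t(K, Y) = -2 + Y
4²*7 + t(L, 6) = 4²*7 + (-2 + 6) = 16*7 + 4 = 112 + 4 = 116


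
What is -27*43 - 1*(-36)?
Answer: -1125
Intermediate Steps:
-27*43 - 1*(-36) = -1161 + 36 = -1125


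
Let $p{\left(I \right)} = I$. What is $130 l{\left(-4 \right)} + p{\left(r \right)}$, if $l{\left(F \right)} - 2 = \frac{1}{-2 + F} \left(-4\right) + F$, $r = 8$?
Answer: $- \frac{496}{3} \approx -165.33$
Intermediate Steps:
$l{\left(F \right)} = 2 + F - \frac{4}{-2 + F}$ ($l{\left(F \right)} = 2 + \left(\frac{1}{-2 + F} \left(-4\right) + F\right) = 2 + \left(- \frac{4}{-2 + F} + F\right) = 2 + \left(F - \frac{4}{-2 + F}\right) = 2 + F - \frac{4}{-2 + F}$)
$130 l{\left(-4 \right)} + p{\left(r \right)} = 130 \frac{-8 + \left(-4\right)^{2}}{-2 - 4} + 8 = 130 \frac{-8 + 16}{-6} + 8 = 130 \left(\left(- \frac{1}{6}\right) 8\right) + 8 = 130 \left(- \frac{4}{3}\right) + 8 = - \frac{520}{3} + 8 = - \frac{496}{3}$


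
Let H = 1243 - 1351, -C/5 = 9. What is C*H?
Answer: 4860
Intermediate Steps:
C = -45 (C = -5*9 = -45)
H = -108
C*H = -45*(-108) = 4860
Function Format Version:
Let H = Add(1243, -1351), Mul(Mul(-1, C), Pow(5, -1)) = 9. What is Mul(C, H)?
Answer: 4860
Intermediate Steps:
C = -45 (C = Mul(-5, 9) = -45)
H = -108
Mul(C, H) = Mul(-45, -108) = 4860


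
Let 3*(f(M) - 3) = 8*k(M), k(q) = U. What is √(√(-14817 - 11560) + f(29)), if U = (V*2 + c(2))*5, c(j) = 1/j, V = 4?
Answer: √(1047 + 9*I*√26377)/3 ≈ 12.572 + 6.4592*I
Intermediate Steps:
U = 85/2 (U = (4*2 + 1/2)*5 = (8 + ½)*5 = (17/2)*5 = 85/2 ≈ 42.500)
k(q) = 85/2
f(M) = 349/3 (f(M) = 3 + (8*(85/2))/3 = 3 + (⅓)*340 = 3 + 340/3 = 349/3)
√(√(-14817 - 11560) + f(29)) = √(√(-14817 - 11560) + 349/3) = √(√(-26377) + 349/3) = √(I*√26377 + 349/3) = √(349/3 + I*√26377)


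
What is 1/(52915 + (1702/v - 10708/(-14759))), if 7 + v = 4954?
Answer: 73012773/3863548975589 ≈ 1.8898e-5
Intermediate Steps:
v = 4947 (v = -7 + 4954 = 4947)
1/(52915 + (1702/v - 10708/(-14759))) = 1/(52915 + (1702/4947 - 10708/(-14759))) = 1/(52915 + (1702*(1/4947) - 10708*(-1/14759))) = 1/(52915 + (1702/4947 + 10708/14759)) = 1/(52915 + 78092294/73012773) = 1/(3863548975589/73012773) = 73012773/3863548975589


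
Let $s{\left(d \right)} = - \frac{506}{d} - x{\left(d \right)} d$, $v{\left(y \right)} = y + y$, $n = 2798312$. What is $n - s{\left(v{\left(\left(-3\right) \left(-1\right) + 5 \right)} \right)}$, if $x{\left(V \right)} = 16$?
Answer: $\frac{22388797}{8} \approx 2.7986 \cdot 10^{6}$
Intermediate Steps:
$v{\left(y \right)} = 2 y$
$s{\left(d \right)} = - \frac{506}{d} - 16 d$
$n - s{\left(v{\left(\left(-3\right) \left(-1\right) + 5 \right)} \right)} = 2798312 - \left(- \frac{506}{2 \left(\left(-3\right) \left(-1\right) + 5\right)} - 16 \cdot 2 \left(\left(-3\right) \left(-1\right) + 5\right)\right) = 2798312 - \left(- \frac{506}{2 \left(3 + 5\right)} - 16 \cdot 2 \left(3 + 5\right)\right) = 2798312 - \left(- \frac{506}{2 \cdot 8} - 16 \cdot 2 \cdot 8\right) = 2798312 - \left(- \frac{506}{16} - 256\right) = 2798312 - \left(\left(-506\right) \frac{1}{16} - 256\right) = 2798312 - \left(- \frac{253}{8} - 256\right) = 2798312 - - \frac{2301}{8} = 2798312 + \frac{2301}{8} = \frac{22388797}{8}$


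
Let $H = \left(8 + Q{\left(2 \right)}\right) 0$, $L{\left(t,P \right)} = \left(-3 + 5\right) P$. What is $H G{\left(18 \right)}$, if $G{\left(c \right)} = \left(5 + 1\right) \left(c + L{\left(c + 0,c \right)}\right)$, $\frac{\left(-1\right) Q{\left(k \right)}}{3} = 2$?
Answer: $0$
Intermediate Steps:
$L{\left(t,P \right)} = 2 P$
$Q{\left(k \right)} = -6$ ($Q{\left(k \right)} = \left(-3\right) 2 = -6$)
$G{\left(c \right)} = 18 c$ ($G{\left(c \right)} = \left(5 + 1\right) \left(c + 2 c\right) = 6 \cdot 3 c = 18 c$)
$H = 0$ ($H = \left(8 - 6\right) 0 = 2 \cdot 0 = 0$)
$H G{\left(18 \right)} = 0 \cdot 18 \cdot 18 = 0 \cdot 324 = 0$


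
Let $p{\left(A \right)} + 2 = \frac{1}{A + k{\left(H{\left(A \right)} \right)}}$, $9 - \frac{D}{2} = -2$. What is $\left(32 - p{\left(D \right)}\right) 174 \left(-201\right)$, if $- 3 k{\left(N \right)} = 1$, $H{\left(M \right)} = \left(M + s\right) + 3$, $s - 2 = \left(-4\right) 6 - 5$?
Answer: $- \frac{77187618}{65} \approx -1.1875 \cdot 10^{6}$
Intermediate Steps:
$s = -27$ ($s = 2 - 29 = -27$)
$H{\left(M \right)} = -24 + M$ ($H{\left(M \right)} = \left(M - 27\right) + 3 = \left(-27 + M\right) + 3 = -24 + M$)
$k{\left(N \right)} = - \frac{1}{3}$ ($k{\left(N \right)} = \left(- \frac{1}{3}\right) 1 = - \frac{1}{3}$)
$D = 22$ ($D = 18 - -4 = 18 + 4 = 22$)
$p{\left(A \right)} = -2 + \frac{1}{- \frac{1}{3} + A}$ ($p{\left(A \right)} = -2 + \frac{1}{A - \frac{1}{3}} = -2 + \frac{1}{- \frac{1}{3} + A}$)
$\left(32 - p{\left(D \right)}\right) 174 \left(-201\right) = \left(32 - \frac{5 - 132}{-1 + 3 \cdot 22}\right) 174 \left(-201\right) = \left(32 - \frac{5 - 132}{-1 + 66}\right) 174 \left(-201\right) = \left(32 - \frac{1}{65} \left(-127\right)\right) 174 \left(-201\right) = \left(32 - - \frac{127}{65}\right) 174 \left(-201\right) = \left(32 + \frac{127}{65}\right) 174 \left(-201\right) = \frac{2207}{65} \cdot 174 \left(-201\right) = \frac{384018}{65} \left(-201\right) = - \frac{77187618}{65}$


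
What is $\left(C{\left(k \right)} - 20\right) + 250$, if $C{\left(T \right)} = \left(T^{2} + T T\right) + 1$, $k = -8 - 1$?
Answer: $393$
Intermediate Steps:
$k = -9$
$C{\left(T \right)} = 1 + 2 T^{2}$ ($C{\left(T \right)} = \left(T^{2} + T^{2}\right) + 1 = 2 T^{2} + 1 = 1 + 2 T^{2}$)
$\left(C{\left(k \right)} - 20\right) + 250 = \left(\left(1 + 2 \left(-9\right)^{2}\right) - 20\right) + 250 = \left(\left(1 + 2 \cdot 81\right) - 20\right) + 250 = \left(\left(1 + 162\right) - 20\right) + 250 = \left(163 - 20\right) + 250 = 143 + 250 = 393$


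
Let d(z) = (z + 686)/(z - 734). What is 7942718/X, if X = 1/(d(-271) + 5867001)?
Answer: 9366586164946724/201 ≈ 4.6600e+13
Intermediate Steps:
d(z) = (686 + z)/(-734 + z)
X = 201/1179267118 (X = 1/((686 - 271)/(-734 - 271) + 5867001) = 1/(415/(-1005) + 5867001) = 1/(-1/1005*415 + 5867001) = 1/(-83/201 + 5867001) = 1/(1179267118/201) = 201/1179267118 ≈ 1.7044e-7)
7942718/X = 7942718/(201/1179267118) = 7942718*(1179267118/201) = 9366586164946724/201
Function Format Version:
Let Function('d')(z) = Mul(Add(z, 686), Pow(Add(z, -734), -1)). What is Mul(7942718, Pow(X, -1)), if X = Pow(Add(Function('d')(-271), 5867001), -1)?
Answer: Rational(9366586164946724, 201) ≈ 4.6600e+13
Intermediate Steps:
Function('d')(z) = Mul(Pow(Add(-734, z), -1), Add(686, z)) (Function('d')(z) = Mul(Add(686, z), Pow(Add(-734, z), -1)) = Mul(Pow(Add(-734, z), -1), Add(686, z)))
X = Rational(201, 1179267118) (X = Pow(Add(Mul(Pow(Add(-734, -271), -1), Add(686, -271)), 5867001), -1) = Pow(Add(Mul(Pow(-1005, -1), 415), 5867001), -1) = Pow(Add(Mul(Rational(-1, 1005), 415), 5867001), -1) = Pow(Add(Rational(-83, 201), 5867001), -1) = Pow(Rational(1179267118, 201), -1) = Rational(201, 1179267118) ≈ 1.7044e-7)
Mul(7942718, Pow(X, -1)) = Mul(7942718, Pow(Rational(201, 1179267118), -1)) = Mul(7942718, Rational(1179267118, 201)) = Rational(9366586164946724, 201)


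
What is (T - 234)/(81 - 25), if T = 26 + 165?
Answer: -43/56 ≈ -0.76786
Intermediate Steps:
T = 191
(T - 234)/(81 - 25) = (191 - 234)/(81 - 25) = -43/56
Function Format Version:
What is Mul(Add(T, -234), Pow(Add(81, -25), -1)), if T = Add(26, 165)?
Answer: Rational(-43, 56) ≈ -0.76786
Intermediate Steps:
T = 191
Mul(Add(T, -234), Pow(Add(81, -25), -1)) = Mul(Add(191, -234), Pow(Add(81, -25), -1)) = Mul(-43, Pow(56, -1)) = Mul(-43, Rational(1, 56)) = Rational(-43, 56)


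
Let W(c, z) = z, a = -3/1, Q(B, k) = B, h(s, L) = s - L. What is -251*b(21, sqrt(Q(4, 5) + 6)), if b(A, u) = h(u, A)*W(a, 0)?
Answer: 0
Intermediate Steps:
a = -3 (a = -3*1 = -3)
b(A, u) = 0 (b(A, u) = (u - A)*0 = 0)
-251*b(21, sqrt(Q(4, 5) + 6)) = -251*0 = 0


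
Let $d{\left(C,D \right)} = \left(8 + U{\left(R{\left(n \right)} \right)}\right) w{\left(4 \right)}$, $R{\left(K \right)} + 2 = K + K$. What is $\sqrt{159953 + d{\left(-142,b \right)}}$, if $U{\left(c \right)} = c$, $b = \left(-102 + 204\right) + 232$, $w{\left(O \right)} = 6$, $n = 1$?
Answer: $\sqrt{160001} \approx 400.0$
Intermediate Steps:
$R{\left(K \right)} = -2 + 2 K$ ($R{\left(K \right)} = -2 + \left(K + K\right) = -2 + 2 K$)
$b = 334$ ($b = 102 + 232 = 334$)
$d{\left(C,D \right)} = 48$ ($d{\left(C,D \right)} = \left(8 + \left(-2 + 2 \cdot 1\right)\right) 6 = \left(8 + \left(-2 + 2\right)\right) 6 = \left(8 + 0\right) 6 = 8 \cdot 6 = 48$)
$\sqrt{159953 + d{\left(-142,b \right)}} = \sqrt{159953 + 48} = \sqrt{160001}$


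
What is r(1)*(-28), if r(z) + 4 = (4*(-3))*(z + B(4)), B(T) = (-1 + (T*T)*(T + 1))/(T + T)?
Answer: 3766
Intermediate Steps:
B(T) = (-1 + T**2*(1 + T))/(2*T) (B(T) = (-1 + T**2*(1 + T))/((2*T)) = (-1 + T**2*(1 + T))*(1/(2*T)) = (-1 + T**2*(1 + T))/(2*T))
r(z) = -245/2 - 12*z (r(z) = -4 + (4*(-3))*(z + (1/2)*(-1 + 4**2*(1 + 4))/4) = -4 - 12*(z + (1/2)*(1/4)*(-1 + 16*5)) = -4 - 12*(z + (1/2)*(1/4)*(-1 + 80)) = -4 - 12*(z + (1/2)*(1/4)*79) = -4 - 12*(z + 79/8) = -4 - 12*(79/8 + z) = -4 + (-237/2 - 12*z) = -245/2 - 12*z)
r(1)*(-28) = (-245/2 - 12*1)*(-28) = (-245/2 - 12)*(-28) = -269/2*(-28) = 3766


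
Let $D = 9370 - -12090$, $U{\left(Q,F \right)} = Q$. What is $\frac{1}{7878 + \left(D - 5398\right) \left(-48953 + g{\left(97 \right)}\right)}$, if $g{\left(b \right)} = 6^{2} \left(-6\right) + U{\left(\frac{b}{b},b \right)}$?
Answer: $- \frac{1}{789728538} \approx -1.2663 \cdot 10^{-9}$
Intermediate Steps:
$D = 21460$ ($D = 9370 + 12090 = 21460$)
$g{\left(b \right)} = -215$ ($g{\left(b \right)} = 6^{2} \left(-6\right) + \frac{b}{b} = 36 \left(-6\right) + 1 = -216 + 1 = -215$)
$\frac{1}{7878 + \left(D - 5398\right) \left(-48953 + g{\left(97 \right)}\right)} = \frac{1}{7878 + \left(21460 - 5398\right) \left(-48953 - 215\right)} = \frac{1}{7878 + 16062 \left(-49168\right)} = \frac{1}{7878 - 789736416} = \frac{1}{-789728538} = - \frac{1}{789728538}$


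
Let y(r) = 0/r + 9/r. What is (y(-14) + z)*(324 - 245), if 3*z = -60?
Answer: -22831/14 ≈ -1630.8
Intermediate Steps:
z = -20 (z = (⅓)*(-60) = -20)
y(r) = 9/r (y(r) = 0 + 9/r = 9/r)
(y(-14) + z)*(324 - 245) = (9/(-14) - 20)*(324 - 245) = (9*(-1/14) - 20)*79 = (-9/14 - 20)*79 = -289/14*79 = -22831/14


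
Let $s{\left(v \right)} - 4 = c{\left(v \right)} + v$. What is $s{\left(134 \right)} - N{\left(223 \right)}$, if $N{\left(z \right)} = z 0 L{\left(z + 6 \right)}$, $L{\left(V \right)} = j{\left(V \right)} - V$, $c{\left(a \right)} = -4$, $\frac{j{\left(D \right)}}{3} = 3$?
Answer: $134$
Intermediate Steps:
$j{\left(D \right)} = 9$ ($j{\left(D \right)} = 3 \cdot 3 = 9$)
$L{\left(V \right)} = 9 - V$
$s{\left(v \right)} = v$ ($s{\left(v \right)} = 4 + \left(-4 + v\right) = v$)
$N{\left(z \right)} = 0$ ($N{\left(z \right)} = z 0 \left(9 - \left(z + 6\right)\right) = 0 \left(9 - \left(6 + z\right)\right) = 0 \left(3 - z\right) = 0$)
$s{\left(134 \right)} - N{\left(223 \right)} = 134 - 0 = 134 + 0 = 134$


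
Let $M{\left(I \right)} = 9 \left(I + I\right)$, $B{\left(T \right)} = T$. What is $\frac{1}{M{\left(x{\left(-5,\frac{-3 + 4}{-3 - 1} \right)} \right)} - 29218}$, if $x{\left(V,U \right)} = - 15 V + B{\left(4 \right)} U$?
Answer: $- \frac{1}{27886} \approx -3.586 \cdot 10^{-5}$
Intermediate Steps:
$x{\left(V,U \right)} = - 15 V + 4 U$
$M{\left(I \right)} = 18 I$ ($M{\left(I \right)} = 9 \cdot 2 I = 18 I$)
$\frac{1}{M{\left(x{\left(-5,\frac{-3 + 4}{-3 - 1} \right)} \right)} - 29218} = \frac{1}{18 \left(\left(-15\right) \left(-5\right) + 4 \frac{-3 + 4}{-3 - 1}\right) - 29218} = \frac{1}{18 \left(75 + 4 \cdot 1 \frac{1}{-4}\right) - 29218} = \frac{1}{18 \left(75 + 4 \cdot 1 \left(- \frac{1}{4}\right)\right) - 29218} = \frac{1}{18 \left(75 + 4 \left(- \frac{1}{4}\right)\right) - 29218} = \frac{1}{18 \left(75 - 1\right) - 29218} = \frac{1}{18 \cdot 74 - 29218} = \frac{1}{1332 - 29218} = \frac{1}{-27886} = - \frac{1}{27886}$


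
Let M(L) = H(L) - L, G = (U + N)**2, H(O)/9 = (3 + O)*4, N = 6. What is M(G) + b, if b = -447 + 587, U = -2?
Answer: 808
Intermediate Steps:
H(O) = 108 + 36*O (H(O) = 9*((3 + O)*4) = 9*(12 + 4*O) = 108 + 36*O)
G = 16 (G = (-2 + 6)**2 = 4**2 = 16)
M(L) = 108 + 35*L (M(L) = (108 + 36*L) - L = 108 + 35*L)
b = 140
M(G) + b = (108 + 35*16) + 140 = (108 + 560) + 140 = 668 + 140 = 808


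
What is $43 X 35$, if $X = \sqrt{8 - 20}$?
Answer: $3010 i \sqrt{3} \approx 5213.5 i$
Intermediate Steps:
$X = 2 i \sqrt{3}$ ($X = \sqrt{-12} = 2 i \sqrt{3} \approx 3.4641 i$)
$43 X 35 = 43 \cdot 2 i \sqrt{3} \cdot 35 = 86 i \sqrt{3} \cdot 35 = 3010 i \sqrt{3}$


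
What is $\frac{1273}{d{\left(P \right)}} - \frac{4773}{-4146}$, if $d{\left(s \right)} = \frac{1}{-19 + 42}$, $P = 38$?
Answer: $\frac{40465169}{1382} \approx 29280.0$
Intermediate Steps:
$d{\left(s \right)} = \frac{1}{23}$
$\frac{1273}{d{\left(P \right)}} - \frac{4773}{-4146} = 1273 \frac{1}{\frac{1}{23}} - \frac{4773}{-4146} = 1273 \cdot 23 - - \frac{1591}{1382} = 29279 + \frac{1591}{1382} = \frac{40465169}{1382}$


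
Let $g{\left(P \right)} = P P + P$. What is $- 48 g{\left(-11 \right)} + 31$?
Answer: $-5249$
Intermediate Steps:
$g{\left(P \right)} = P + P^{2}$ ($g{\left(P \right)} = P^{2} + P = P + P^{2}$)
$- 48 g{\left(-11 \right)} + 31 = - 48 \left(- 11 \left(1 - 11\right)\right) + 31 = - 48 \left(\left(-11\right) \left(-10\right)\right) + 31 = \left(-48\right) 110 + 31 = -5280 + 31 = -5249$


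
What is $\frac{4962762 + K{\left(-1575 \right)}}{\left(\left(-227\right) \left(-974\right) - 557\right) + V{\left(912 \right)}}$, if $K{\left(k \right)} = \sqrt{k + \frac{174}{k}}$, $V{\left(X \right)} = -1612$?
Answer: $\frac{4962762}{218929} + \frac{i \sqrt{17365593}}{22987545} \approx 22.668 + 0.00018128 i$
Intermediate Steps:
$\frac{4962762 + K{\left(-1575 \right)}}{\left(\left(-227\right) \left(-974\right) - 557\right) + V{\left(912 \right)}} = \frac{4962762 + \sqrt{-1575 + \frac{174}{-1575}}}{\left(\left(-227\right) \left(-974\right) - 557\right) - 1612} = \frac{4962762 + \sqrt{-1575 + 174 \left(- \frac{1}{1575}\right)}}{\left(221098 - 557\right) - 1612} = \frac{4962762 + \sqrt{-1575 - \frac{58}{525}}}{220541 - 1612} = \frac{4962762 + \sqrt{- \frac{826933}{525}}}{218929} = \left(4962762 + \frac{i \sqrt{17365593}}{105}\right) \frac{1}{218929} = \frac{4962762}{218929} + \frac{i \sqrt{17365593}}{22987545}$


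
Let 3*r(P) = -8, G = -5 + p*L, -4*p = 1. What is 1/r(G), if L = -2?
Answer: -3/8 ≈ -0.37500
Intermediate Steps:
p = -¼ (p = -¼*1 = -¼ ≈ -0.25000)
G = -9/2 (G = -5 - ¼*(-2) = -5 + ½ = -9/2 ≈ -4.5000)
r(P) = -8/3 (r(P) = (⅓)*(-8) = -8/3)
1/r(G) = 1/(-8/3) = -3/8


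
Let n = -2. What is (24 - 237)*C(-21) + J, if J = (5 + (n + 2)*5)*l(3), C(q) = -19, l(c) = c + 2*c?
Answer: 4092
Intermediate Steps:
l(c) = 3*c
J = 45 (J = (5 + (-2 + 2)*5)*(3*3) = (5 + 0*5)*9 = (5 + 0)*9 = 5*9 = 45)
(24 - 237)*C(-21) + J = (24 - 237)*(-19) + 45 = -213*(-19) + 45 = 4047 + 45 = 4092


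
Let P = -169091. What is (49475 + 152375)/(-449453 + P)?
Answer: -100925/309272 ≈ -0.32633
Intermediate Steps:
(49475 + 152375)/(-449453 + P) = (49475 + 152375)/(-449453 - 169091) = 201850/(-618544) = 201850*(-1/618544) = -100925/309272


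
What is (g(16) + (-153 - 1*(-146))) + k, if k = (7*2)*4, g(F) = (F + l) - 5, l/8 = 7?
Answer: 116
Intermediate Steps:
l = 56 (l = 8*7 = 56)
g(F) = 51 + F (g(F) = (F + 56) - 5 = (56 + F) - 5 = 51 + F)
k = 56 (k = 14*4 = 56)
(g(16) + (-153 - 1*(-146))) + k = ((51 + 16) + (-153 - 1*(-146))) + 56 = (67 + (-153 + 146)) + 56 = (67 - 7) + 56 = 60 + 56 = 116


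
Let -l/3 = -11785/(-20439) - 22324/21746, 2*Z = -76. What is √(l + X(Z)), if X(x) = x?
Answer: I*√22346397875500789/24692583 ≈ 6.0539*I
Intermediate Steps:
Z = -38 (Z = (½)*(-76) = -38)
l = 100001813/74077749 (l = -3*(-11785/(-20439) - 22324/21746) = -3*(-11785*(-1/20439) - 22324*1/21746) = -3*(11785/20439 - 11162/10873) = -3*(-100001813/222233247) = 100001813/74077749 ≈ 1.3500)
√(l + X(Z)) = √(100001813/74077749 - 38) = √(-2714952649/74077749) = I*√22346397875500789/24692583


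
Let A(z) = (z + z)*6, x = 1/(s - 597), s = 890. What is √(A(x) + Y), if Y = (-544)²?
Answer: 2*√6351453295/293 ≈ 544.00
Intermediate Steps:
Y = 295936
x = 1/293 (x = 1/(890 - 597) = 1/293 ≈ 0.0034130)
A(z) = 12*z (A(z) = (2*z)*6 = 12*z)
√(A(x) + Y) = √(12*(1/293) + 295936) = √(12/293 + 295936) = √(86709260/293) = 2*√6351453295/293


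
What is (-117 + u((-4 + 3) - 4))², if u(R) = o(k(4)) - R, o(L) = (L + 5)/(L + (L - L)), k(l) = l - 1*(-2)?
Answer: 436921/36 ≈ 12137.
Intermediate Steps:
k(l) = 2 + l (k(l) = l + 2 = 2 + l)
o(L) = (5 + L)/L (o(L) = (5 + L)/(L + 0) = (5 + L)/L)
u(R) = 11/6 - R (u(R) = (5 + (2 + 4))/(2 + 4) - R = (5 + 6)/6 - R = (⅙)*11 - R = 11/6 - R)
(-117 + u((-4 + 3) - 4))² = (-117 + (11/6 - ((-4 + 3) - 4)))² = (-117 + (11/6 - (-1 - 4)))² = (-117 + (11/6 - 1*(-5)))² = (-117 + (11/6 + 5))² = (-117 + 41/6)² = (-661/6)² = 436921/36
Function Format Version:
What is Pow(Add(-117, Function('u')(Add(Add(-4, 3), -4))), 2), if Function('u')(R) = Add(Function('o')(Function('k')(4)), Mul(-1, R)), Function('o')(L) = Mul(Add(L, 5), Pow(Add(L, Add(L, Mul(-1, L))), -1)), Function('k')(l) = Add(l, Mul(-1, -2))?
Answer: Rational(436921, 36) ≈ 12137.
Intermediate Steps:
Function('k')(l) = Add(2, l) (Function('k')(l) = Add(l, 2) = Add(2, l))
Function('o')(L) = Mul(Pow(L, -1), Add(5, L)) (Function('o')(L) = Mul(Add(5, L), Pow(Add(L, 0), -1)) = Mul(Add(5, L), Pow(L, -1)) = Mul(Pow(L, -1), Add(5, L)))
Function('u')(R) = Add(Rational(11, 6), Mul(-1, R)) (Function('u')(R) = Add(Mul(Pow(Add(2, 4), -1), Add(5, Add(2, 4))), Mul(-1, R)) = Add(Mul(Pow(6, -1), Add(5, 6)), Mul(-1, R)) = Add(Mul(Rational(1, 6), 11), Mul(-1, R)) = Add(Rational(11, 6), Mul(-1, R)))
Pow(Add(-117, Function('u')(Add(Add(-4, 3), -4))), 2) = Pow(Add(-117, Add(Rational(11, 6), Mul(-1, Add(Add(-4, 3), -4)))), 2) = Pow(Add(-117, Add(Rational(11, 6), Mul(-1, Add(-1, -4)))), 2) = Pow(Add(-117, Add(Rational(11, 6), Mul(-1, -5))), 2) = Pow(Add(-117, Add(Rational(11, 6), 5)), 2) = Pow(Add(-117, Rational(41, 6)), 2) = Pow(Rational(-661, 6), 2) = Rational(436921, 36)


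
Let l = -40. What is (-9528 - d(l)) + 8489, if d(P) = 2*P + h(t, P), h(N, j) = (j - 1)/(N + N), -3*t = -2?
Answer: -3713/4 ≈ -928.25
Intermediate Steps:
t = ⅔ (t = -⅓*(-2) = ⅔ ≈ 0.66667)
h(N, j) = (-1 + j)/(2*N) (h(N, j) = (-1 + j)/((2*N)) = (-1 + j)*(1/(2*N)) = (-1 + j)/(2*N))
d(P) = -¾ + 11*P/4 (d(P) = 2*P + (-1 + P)/(2*(⅔)) = 2*P + (½)*(3/2)*(-1 + P) = 2*P + (-¾ + 3*P/4) = -¾ + 11*P/4)
(-9528 - d(l)) + 8489 = (-9528 - (-¾ + (11/4)*(-40))) + 8489 = (-9528 - (-¾ - 110)) + 8489 = (-9528 - 1*(-443/4)) + 8489 = (-9528 + 443/4) + 8489 = -37669/4 + 8489 = -3713/4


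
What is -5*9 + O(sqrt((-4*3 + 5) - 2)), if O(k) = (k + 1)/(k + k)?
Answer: -89/2 - I/6 ≈ -44.5 - 0.16667*I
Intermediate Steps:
O(k) = (1 + k)/(2*k) (O(k) = (1 + k)/((2*k)) = (1 + k)*(1/(2*k)) = (1 + k)/(2*k))
-5*9 + O(sqrt((-4*3 + 5) - 2)) = -5*9 + (1 + sqrt((-4*3 + 5) - 2))/(2*(sqrt((-4*3 + 5) - 2))) = -45 + (1 + sqrt((-12 + 5) - 2))/(2*(sqrt((-12 + 5) - 2))) = -45 + (1 + sqrt(-7 - 2))/(2*(sqrt(-7 - 2))) = -45 + (1 + sqrt(-9))/(2*(sqrt(-9))) = -45 + (1 + 3*I)/(2*((3*I))) = -45 + (-I/3)*(1 + 3*I)/2 = -45 - I*(1 + 3*I)/6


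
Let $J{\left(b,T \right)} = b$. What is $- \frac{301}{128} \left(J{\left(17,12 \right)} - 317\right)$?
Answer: $\frac{22575}{32} \approx 705.47$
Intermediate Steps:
$- \frac{301}{128} \left(J{\left(17,12 \right)} - 317\right) = - \frac{301}{128} \left(17 - 317\right) = \left(-301\right) \frac{1}{128} \left(-300\right) = \left(- \frac{301}{128}\right) \left(-300\right) = \frac{22575}{32}$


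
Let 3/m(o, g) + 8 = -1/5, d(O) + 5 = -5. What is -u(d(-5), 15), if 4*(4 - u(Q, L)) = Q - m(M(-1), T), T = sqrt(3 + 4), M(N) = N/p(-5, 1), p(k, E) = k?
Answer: -1051/164 ≈ -6.4085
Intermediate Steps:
M(N) = -N/5 (M(N) = N/(-5) = N*(-1/5) = -N/5)
d(O) = -10 (d(O) = -5 - 5 = -10)
T = sqrt(7) ≈ 2.6458
m(o, g) = -15/41 (m(o, g) = 3/(-8 - 1/5) = 3/(-41/5) = 3*(-5/41) = -15/41)
u(Q, L) = 641/164 - Q/4 (u(Q, L) = 4 - (Q - 1*(-15/41))/4 = 4 - (Q + 15/41)/4 = 4 - (15/41 + Q)/4 = 4 + (-15/164 - Q/4) = 641/164 - Q/4)
-u(d(-5), 15) = -(641/164 - 1/4*(-10)) = -(641/164 + 5/2) = -1*1051/164 = -1051/164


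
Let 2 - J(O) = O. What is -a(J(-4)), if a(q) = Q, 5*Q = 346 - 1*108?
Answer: -238/5 ≈ -47.600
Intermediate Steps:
J(O) = 2 - O
Q = 238/5 (Q = (346 - 1*108)/5 = (346 - 108)/5 = (1/5)*238 = 238/5 ≈ 47.600)
a(q) = 238/5
-a(J(-4)) = -1*238/5 = -238/5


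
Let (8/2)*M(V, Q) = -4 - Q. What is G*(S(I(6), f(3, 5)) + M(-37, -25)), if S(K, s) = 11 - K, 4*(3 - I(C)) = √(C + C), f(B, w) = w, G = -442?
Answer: -11713/2 - 221*√3 ≈ -6239.3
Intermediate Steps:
I(C) = 3 - √2*√C/4 (I(C) = 3 - √(C + C)/4 = 3 - √2*√C/4)
M(V, Q) = -1 - Q/4 (M(V, Q) = (-4 - Q)/4 = -1 - Q/4)
G*(S(I(6), f(3, 5)) + M(-37, -25)) = -442*((11 - (3 - √2*√6/4)) + (-1 - ¼*(-25))) = -442*((11 - (3 - √3/2)) + (-1 + 25/4)) = -442*((11 + (-3 + √3/2)) + 21/4) = -442*((8 + √3/2) + 21/4) = -442*(53/4 + √3/2) = -11713/2 - 221*√3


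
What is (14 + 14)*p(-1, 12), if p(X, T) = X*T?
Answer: -336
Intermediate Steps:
p(X, T) = T*X
(14 + 14)*p(-1, 12) = (14 + 14)*(12*(-1)) = 28*(-12) = -336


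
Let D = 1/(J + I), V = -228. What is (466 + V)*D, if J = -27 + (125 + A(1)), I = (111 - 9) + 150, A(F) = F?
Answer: 238/351 ≈ 0.67806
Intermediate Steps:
I = 252 (I = 102 + 150 = 252)
J = 99 (J = -27 + (125 + 1) = -27 + 126 = 99)
D = 1/351 (D = 1/(99 + 252) = 1/351 ≈ 0.0028490)
(466 + V)*D = (466 - 228)*(1/351) = 238*(1/351) = 238/351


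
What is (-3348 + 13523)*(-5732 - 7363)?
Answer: -133241625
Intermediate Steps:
(-3348 + 13523)*(-5732 - 7363) = 10175*(-13095) = -133241625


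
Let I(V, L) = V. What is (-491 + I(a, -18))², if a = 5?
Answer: 236196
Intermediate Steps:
(-491 + I(a, -18))² = (-491 + 5)² = (-486)² = 236196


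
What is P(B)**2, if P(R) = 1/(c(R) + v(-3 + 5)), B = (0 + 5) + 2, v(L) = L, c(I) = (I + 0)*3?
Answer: 1/529 ≈ 0.0018904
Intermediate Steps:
c(I) = 3*I (c(I) = I*3 = 3*I)
B = 7 (B = 5 + 2 = 7)
P(R) = 1/(2 + 3*R) (P(R) = 1/(3*R + (-3 + 5)) = 1/(3*R + 2) = 1/(2 + 3*R))
P(B)**2 = (1/(2 + 3*7))**2 = (1/(2 + 21))**2 = (1/23)**2 = 1/529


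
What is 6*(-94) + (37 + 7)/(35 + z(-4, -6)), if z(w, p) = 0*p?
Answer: -19696/35 ≈ -562.74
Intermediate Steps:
z(w, p) = 0
6*(-94) + (37 + 7)/(35 + z(-4, -6)) = 6*(-94) + (37 + 7)/(35 + 0) = -564 + 44/35 = -19696/35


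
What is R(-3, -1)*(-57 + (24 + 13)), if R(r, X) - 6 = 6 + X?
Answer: -220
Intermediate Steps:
R(r, X) = 12 + X (R(r, X) = 6 + (6 + X) = 12 + X)
R(-3, -1)*(-57 + (24 + 13)) = (12 - 1)*(-57 + (24 + 13)) = 11*(-57 + 37) = 11*(-20) = -220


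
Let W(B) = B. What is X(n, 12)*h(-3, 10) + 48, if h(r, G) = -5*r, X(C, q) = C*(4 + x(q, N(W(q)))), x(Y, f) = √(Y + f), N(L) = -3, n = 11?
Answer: 1203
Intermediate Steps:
X(C, q) = C*(4 + √(-3 + q)) (X(C, q) = C*(4 + √(q - 3)) = C*(4 + √(-3 + q)))
X(n, 12)*h(-3, 10) + 48 = (11*(4 + √(-3 + 12)))*(-5*(-3)) + 48 = (11*(4 + √9))*15 + 48 = (11*(4 + 3))*15 + 48 = (11*7)*15 + 48 = 77*15 + 48 = 1155 + 48 = 1203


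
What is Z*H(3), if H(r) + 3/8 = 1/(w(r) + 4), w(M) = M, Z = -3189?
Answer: 41457/56 ≈ 740.30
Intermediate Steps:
H(r) = -3/8 + 1/(4 + r) (H(r) = -3/8 + 1/(r + 4) = -3/8 + 1/(4 + r))
Z*H(3) = -3189*(-4 - 3*3)/(8*(4 + 3)) = -3189*(-4 - 9)/(8*7) = -3189*(-13)/(8*7) = -3189*(-13/56) = 41457/56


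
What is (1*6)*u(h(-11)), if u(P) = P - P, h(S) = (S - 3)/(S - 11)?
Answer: 0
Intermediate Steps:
h(S) = (-3 + S)/(-11 + S)
u(P) = 0
(1*6)*u(h(-11)) = (1*6)*0 = 6*0 = 0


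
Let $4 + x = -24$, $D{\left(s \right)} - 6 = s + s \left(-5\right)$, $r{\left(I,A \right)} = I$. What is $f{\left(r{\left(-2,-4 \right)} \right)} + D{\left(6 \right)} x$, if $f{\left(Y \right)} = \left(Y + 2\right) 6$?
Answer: $504$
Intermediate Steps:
$f{\left(Y \right)} = 12 + 6 Y$ ($f{\left(Y \right)} = \left(2 + Y\right) 6 = 12 + 6 Y$)
$D{\left(s \right)} = 6 - 4 s$ ($D{\left(s \right)} = 6 + \left(s + s \left(-5\right)\right) = 6 + \left(s - 5 s\right) = 6 - 4 s$)
$x = -28$ ($x = -4 - 24 = -28$)
$f{\left(r{\left(-2,-4 \right)} \right)} + D{\left(6 \right)} x = \left(12 + 6 \left(-2\right)\right) + \left(6 - 24\right) \left(-28\right) = \left(12 - 12\right) + \left(6 - 24\right) \left(-28\right) = 0 - -504 = 0 + 504 = 504$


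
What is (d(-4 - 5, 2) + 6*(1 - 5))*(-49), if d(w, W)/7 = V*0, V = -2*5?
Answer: 1176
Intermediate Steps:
V = -10
d(w, W) = 0 (d(w, W) = 7*(-10*0) = 7*0 = 0)
(d(-4 - 5, 2) + 6*(1 - 5))*(-49) = (0 + 6*(1 - 5))*(-49) = (0 + 6*(-4))*(-49) = (0 - 24)*(-49) = -24*(-49) = 1176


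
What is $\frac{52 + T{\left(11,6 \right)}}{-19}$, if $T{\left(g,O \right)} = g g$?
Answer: $- \frac{173}{19} \approx -9.1053$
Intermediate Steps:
$T{\left(g,O \right)} = g^{2}$
$\frac{52 + T{\left(11,6 \right)}}{-19} = \frac{52 + 11^{2}}{-19} = - \frac{52 + 121}{19} = \left(- \frac{1}{19}\right) 173 = - \frac{173}{19}$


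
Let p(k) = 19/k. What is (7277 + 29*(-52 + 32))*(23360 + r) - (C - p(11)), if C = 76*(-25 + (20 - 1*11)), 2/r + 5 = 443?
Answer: 376871592452/2409 ≈ 1.5644e+8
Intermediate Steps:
r = 1/219 (r = 2/(-5 + 443) = 2/438 = 2*(1/438) = 1/219 ≈ 0.0045662)
C = -1216 (C = 76*(-25 + (20 - 11)) = 76*(-25 + 9) = 76*(-16) = -1216)
(7277 + 29*(-52 + 32))*(23360 + r) - (C - p(11)) = (7277 + 29*(-52 + 32))*(23360 + 1/219) - (-1216 - 19/11) = (7277 + 29*(-20))*(5115841/219) - (-1216 - 19/11) = (7277 - 580)*(5115841/219) - (-1216 - 1*19/11) = 6697*(5115841/219) - (-1216 - 19/11) = 34260787177/219 - 1*(-13395/11) = 34260787177/219 + 13395/11 = 376871592452/2409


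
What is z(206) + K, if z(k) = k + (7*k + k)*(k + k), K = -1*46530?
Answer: 632652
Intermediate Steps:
K = -46530
z(k) = k + 16*k² (z(k) = k + (8*k)*(2*k) = k + 16*k²)
z(206) + K = 206*(1 + 16*206) - 46530 = 206*(1 + 3296) - 46530 = 206*3297 - 46530 = 679182 - 46530 = 632652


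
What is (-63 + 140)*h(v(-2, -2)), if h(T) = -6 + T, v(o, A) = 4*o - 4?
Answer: -1386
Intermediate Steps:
v(o, A) = -4 + 4*o
(-63 + 140)*h(v(-2, -2)) = (-63 + 140)*(-6 + (-4 + 4*(-2))) = 77*(-6 + (-4 - 8)) = 77*(-6 - 12) = 77*(-18) = -1386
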